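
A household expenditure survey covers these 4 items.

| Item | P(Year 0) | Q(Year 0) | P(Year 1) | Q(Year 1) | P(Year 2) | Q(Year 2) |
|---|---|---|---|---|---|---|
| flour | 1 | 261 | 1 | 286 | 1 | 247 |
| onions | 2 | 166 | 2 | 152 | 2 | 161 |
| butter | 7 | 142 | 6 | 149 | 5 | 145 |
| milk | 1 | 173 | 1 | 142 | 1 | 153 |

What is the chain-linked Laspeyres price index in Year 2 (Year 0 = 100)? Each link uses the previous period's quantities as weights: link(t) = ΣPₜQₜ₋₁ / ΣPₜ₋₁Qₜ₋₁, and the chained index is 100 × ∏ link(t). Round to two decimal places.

Link Year 0→Year 1:
ΣP(Year 1)Q(Year 0) = 1×261 + 2×166 + 6×142 + 1×173 = 261 + 332 + 852 + 173 = 1618
ΣP(Year 0)Q(Year 0) = 1×261 + 2×166 + 7×142 + 1×173 = 261 + 332 + 994 + 173 = 1760
link = 1618/1760 = 0.919318
Link Year 1→Year 2:
ΣP(Year 2)Q(Year 1) = 1×286 + 2×152 + 5×149 + 1×142 = 286 + 304 + 745 + 142 = 1477
ΣP(Year 1)Q(Year 1) = 1×286 + 2×152 + 6×149 + 1×142 = 286 + 304 + 894 + 142 = 1626
link = 1477/1626 = 0.908364
Chained index = 100 × 0.919318 × 0.908364 = 83.5076

83.51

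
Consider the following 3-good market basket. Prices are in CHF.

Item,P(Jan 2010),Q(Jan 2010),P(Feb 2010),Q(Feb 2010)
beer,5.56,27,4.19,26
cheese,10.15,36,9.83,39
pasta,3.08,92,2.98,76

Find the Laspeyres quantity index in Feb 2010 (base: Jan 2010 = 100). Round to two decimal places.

96.95

Laspeyres quantity index uses base-period prices as weights.
ΣP(Jan 2010)·Q(Feb 2010) = 5.56×26 + 10.15×39 + 3.08×76 = 144.56 + 395.85 + 234.08 = 774.49
ΣP(Jan 2010)·Q(Jan 2010) = 5.56×27 + 10.15×36 + 3.08×92 = 150.12 + 365.4 + 283.36 = 798.88
Index = 774.49 / 798.88 × 100 = 96.9470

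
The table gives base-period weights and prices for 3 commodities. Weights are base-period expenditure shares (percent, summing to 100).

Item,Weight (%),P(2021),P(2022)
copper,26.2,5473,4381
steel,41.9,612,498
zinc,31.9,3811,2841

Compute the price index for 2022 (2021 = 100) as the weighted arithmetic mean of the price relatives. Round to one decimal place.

78.8

copper: 26.2 × (4381/5473) = 26.2 × 0.800475 = 20.9724
steel: 41.9 × (498/612) = 41.9 × 0.813725 = 34.0951
zinc: 31.9 × (2841/3811) = 31.9 × 0.745474 = 23.7806
Index = Σ wᵢ·(p₁ᵢ/p₀ᵢ) = 20.9724 + 34.0951 + 23.7806 = 78.8482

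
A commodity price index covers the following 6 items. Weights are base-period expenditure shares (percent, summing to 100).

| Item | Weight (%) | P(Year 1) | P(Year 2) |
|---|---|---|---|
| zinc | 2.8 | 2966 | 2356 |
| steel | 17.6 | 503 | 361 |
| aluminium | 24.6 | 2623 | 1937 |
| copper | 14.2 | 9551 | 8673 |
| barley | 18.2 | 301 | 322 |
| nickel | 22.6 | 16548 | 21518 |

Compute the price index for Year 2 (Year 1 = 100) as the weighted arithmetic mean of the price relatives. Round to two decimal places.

zinc: 2.8 × (2356/2966) = 2.8 × 0.794336 = 2.2241
steel: 17.6 × (361/503) = 17.6 × 0.717694 = 12.6314
aluminium: 24.6 × (1937/2623) = 24.6 × 0.738467 = 18.1663
copper: 14.2 × (8673/9551) = 14.2 × 0.908072 = 12.8946
barley: 18.2 × (322/301) = 18.2 × 1.069767 = 19.4698
nickel: 22.6 × (21518/16548) = 22.6 × 1.300338 = 29.3876
Index = Σ wᵢ·(p₁ᵢ/p₀ᵢ) = 2.2241 + 12.6314 + 18.1663 + 12.8946 + 19.4698 + 29.3876 = 94.7739

94.77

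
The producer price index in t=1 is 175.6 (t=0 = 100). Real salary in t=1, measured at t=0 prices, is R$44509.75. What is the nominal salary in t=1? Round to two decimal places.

Nominal = Real × (Index/100) = 44509.75 × (175.6/100)
        = 44509.75 × 1.756 = 78159.1210

78159.12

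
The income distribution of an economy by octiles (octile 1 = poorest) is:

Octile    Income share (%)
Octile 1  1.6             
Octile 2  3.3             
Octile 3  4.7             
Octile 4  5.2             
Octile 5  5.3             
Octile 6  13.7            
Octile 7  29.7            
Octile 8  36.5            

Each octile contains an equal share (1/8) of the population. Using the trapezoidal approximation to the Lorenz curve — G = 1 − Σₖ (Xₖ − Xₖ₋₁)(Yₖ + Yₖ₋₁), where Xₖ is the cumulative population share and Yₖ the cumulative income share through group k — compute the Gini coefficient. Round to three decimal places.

Cumulative income shares Yₖ: 0.0160, 0.0490, 0.0960, 0.1480, 0.2010, 0.3380, 0.6350, 1.0000
Σ (Xₖ−Xₖ₋₁)(Yₖ+Yₖ₋₁) = (1/8)(0.0160+0.0000) + (1/8)(0.0490+0.0160) + (1/8)(0.0960+0.0490) + (1/8)(0.1480+0.0960) + (1/8)(0.2010+0.1480) + (1/8)(0.3380+0.2010) + (1/8)(0.6350+0.3380) + (1/8)(1.0000+0.6350)
  = 0.0020 + 0.0081 + 0.0181 + 0.0305 + 0.0436 + 0.0674 + 0.1216 + 0.2044 = 0.4958
G = 1 − 0.4958 = 0.5042

0.504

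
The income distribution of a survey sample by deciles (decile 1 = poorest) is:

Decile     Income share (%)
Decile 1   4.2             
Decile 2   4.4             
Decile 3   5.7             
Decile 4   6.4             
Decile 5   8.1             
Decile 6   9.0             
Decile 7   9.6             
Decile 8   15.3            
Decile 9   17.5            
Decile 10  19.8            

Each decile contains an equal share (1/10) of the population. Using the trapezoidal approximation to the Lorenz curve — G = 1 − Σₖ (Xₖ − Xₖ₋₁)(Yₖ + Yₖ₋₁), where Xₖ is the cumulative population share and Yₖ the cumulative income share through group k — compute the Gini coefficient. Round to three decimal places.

Cumulative income shares Yₖ: 0.0420, 0.0860, 0.1430, 0.2070, 0.2880, 0.3780, 0.4740, 0.6270, 0.8020, 1.0000
Σ (Xₖ−Xₖ₋₁)(Yₖ+Yₖ₋₁) = (1/10)(0.0420+0.0000) + (1/10)(0.0860+0.0420) + (1/10)(0.1430+0.0860) + (1/10)(0.2070+0.1430) + (1/10)(0.2880+0.2070) + (1/10)(0.3780+0.2880) + (1/10)(0.4740+0.3780) + (1/10)(0.6270+0.4740) + (1/10)(0.8020+0.6270) + (1/10)(1.0000+0.8020)
  = 0.0042 + 0.0128 + 0.0229 + 0.0350 + 0.0495 + 0.0666 + 0.0852 + 0.1101 + 0.1429 + 0.1802 = 0.7094
G = 1 − 0.7094 = 0.2906

0.291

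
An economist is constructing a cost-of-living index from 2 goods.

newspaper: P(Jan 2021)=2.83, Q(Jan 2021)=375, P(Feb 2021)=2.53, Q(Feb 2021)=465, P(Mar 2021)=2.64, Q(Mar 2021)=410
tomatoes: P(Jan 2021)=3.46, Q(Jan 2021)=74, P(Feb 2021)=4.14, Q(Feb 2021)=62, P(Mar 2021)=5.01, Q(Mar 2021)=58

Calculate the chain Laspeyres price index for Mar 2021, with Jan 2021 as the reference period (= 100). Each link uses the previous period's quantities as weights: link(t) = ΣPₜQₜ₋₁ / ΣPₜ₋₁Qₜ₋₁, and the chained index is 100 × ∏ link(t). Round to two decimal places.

Link Jan 2021→Feb 2021:
ΣP(Feb 2021)Q(Jan 2021) = 2.53×375 + 4.14×74 = 948.75 + 306.36 = 1255.11
ΣP(Jan 2021)Q(Jan 2021) = 2.83×375 + 3.46×74 = 1061.25 + 256.04 = 1317.29
link = 1255.11/1317.29 = 0.952797
Link Feb 2021→Mar 2021:
ΣP(Mar 2021)Q(Feb 2021) = 2.64×465 + 5.01×62 = 1227.6 + 310.62 = 1538.22
ΣP(Feb 2021)Q(Feb 2021) = 2.53×465 + 4.14×62 = 1176.45 + 256.68 = 1433.13
link = 1538.22/1433.13 = 1.073329
Chained index = 100 × 0.952797 × 1.073329 = 102.2665

102.27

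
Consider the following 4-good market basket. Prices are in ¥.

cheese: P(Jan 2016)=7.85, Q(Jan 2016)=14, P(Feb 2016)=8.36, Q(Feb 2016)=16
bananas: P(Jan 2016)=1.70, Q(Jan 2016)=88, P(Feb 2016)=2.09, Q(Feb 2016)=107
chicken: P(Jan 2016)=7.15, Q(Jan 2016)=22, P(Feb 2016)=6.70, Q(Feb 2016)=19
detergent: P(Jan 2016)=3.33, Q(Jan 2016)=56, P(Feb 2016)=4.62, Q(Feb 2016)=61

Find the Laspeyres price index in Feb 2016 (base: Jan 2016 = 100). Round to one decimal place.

117.2

Laspeyres price index uses base-period quantities as weights.
ΣP(Feb 2016)·Q(Jan 2016) = 8.36×14 + 2.09×88 + 6.70×22 + 4.62×56 = 117.04 + 183.92 + 147.4 + 258.72 = 707.08
ΣP(Jan 2016)·Q(Jan 2016) = 7.85×14 + 1.70×88 + 7.15×22 + 3.33×56 = 109.9 + 149.6 + 157.3 + 186.48 = 603.28
Index = 707.08 / 603.28 × 100 = 117.2059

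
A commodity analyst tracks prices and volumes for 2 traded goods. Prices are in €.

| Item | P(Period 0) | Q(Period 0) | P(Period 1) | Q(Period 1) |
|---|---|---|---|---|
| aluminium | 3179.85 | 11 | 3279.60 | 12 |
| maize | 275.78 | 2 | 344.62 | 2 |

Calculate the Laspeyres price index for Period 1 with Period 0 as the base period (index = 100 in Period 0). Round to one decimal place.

Laspeyres price index uses base-period quantities as weights.
ΣP(Period 1)·Q(Period 0) = 3279.60×11 + 344.62×2 = 36075.6 + 689.24 = 36764.84
ΣP(Period 0)·Q(Period 0) = 3179.85×11 + 275.78×2 = 34978.35 + 551.56 = 35529.91
Index = 36764.84 / 35529.91 × 100 = 103.4757

103.5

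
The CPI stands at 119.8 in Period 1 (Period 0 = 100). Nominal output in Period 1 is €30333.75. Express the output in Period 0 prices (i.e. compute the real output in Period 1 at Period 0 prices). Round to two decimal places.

25320.33

Real = Nominal ÷ (Index/100) = 30333.75 ÷ (119.8/100)
     = 30333.75 ÷ 1.198 = 25320.3255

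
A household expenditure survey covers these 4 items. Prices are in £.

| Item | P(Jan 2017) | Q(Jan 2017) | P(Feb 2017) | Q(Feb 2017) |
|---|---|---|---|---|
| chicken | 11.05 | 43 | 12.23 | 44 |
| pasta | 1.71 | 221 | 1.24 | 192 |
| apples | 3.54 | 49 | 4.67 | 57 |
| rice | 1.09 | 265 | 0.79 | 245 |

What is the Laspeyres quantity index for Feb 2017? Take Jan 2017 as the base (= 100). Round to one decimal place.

Laspeyres quantity index uses base-period prices as weights.
ΣP(Jan 2017)·Q(Feb 2017) = 11.05×44 + 1.71×192 + 3.54×57 + 1.09×245 = 486.2 + 328.32 + 201.78 + 267.05 = 1283.35
ΣP(Jan 2017)·Q(Jan 2017) = 11.05×43 + 1.71×221 + 3.54×49 + 1.09×265 = 475.15 + 377.91 + 173.46 + 288.85 = 1315.37
Index = 1283.35 / 1315.37 × 100 = 97.5657

97.6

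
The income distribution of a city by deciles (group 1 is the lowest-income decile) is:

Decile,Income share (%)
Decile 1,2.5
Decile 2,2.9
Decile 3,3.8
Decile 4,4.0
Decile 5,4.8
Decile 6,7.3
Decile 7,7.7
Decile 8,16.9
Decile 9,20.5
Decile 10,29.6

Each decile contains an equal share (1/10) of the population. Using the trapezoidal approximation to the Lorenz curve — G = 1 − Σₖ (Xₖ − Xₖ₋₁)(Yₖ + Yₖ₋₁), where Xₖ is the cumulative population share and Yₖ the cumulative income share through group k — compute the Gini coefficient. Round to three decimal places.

Cumulative income shares Yₖ: 0.0250, 0.0540, 0.0920, 0.1320, 0.1800, 0.2530, 0.3300, 0.4990, 0.7040, 1.0000
Σ (Xₖ−Xₖ₋₁)(Yₖ+Yₖ₋₁) = (1/10)(0.0250+0.0000) + (1/10)(0.0540+0.0250) + (1/10)(0.0920+0.0540) + (1/10)(0.1320+0.0920) + (1/10)(0.1800+0.1320) + (1/10)(0.2530+0.1800) + (1/10)(0.3300+0.2530) + (1/10)(0.4990+0.3300) + (1/10)(0.7040+0.4990) + (1/10)(1.0000+0.7040)
  = 0.0025 + 0.0079 + 0.0146 + 0.0224 + 0.0312 + 0.0433 + 0.0583 + 0.0829 + 0.1203 + 0.1704 = 0.5538
G = 1 − 0.5538 = 0.4462

0.446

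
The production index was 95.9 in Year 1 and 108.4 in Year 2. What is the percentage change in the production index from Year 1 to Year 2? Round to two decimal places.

Change = (108.4 − 95.9) / 95.9 × 100
       = 12.5 / 95.9 × 100 = 13.0344%

13.03%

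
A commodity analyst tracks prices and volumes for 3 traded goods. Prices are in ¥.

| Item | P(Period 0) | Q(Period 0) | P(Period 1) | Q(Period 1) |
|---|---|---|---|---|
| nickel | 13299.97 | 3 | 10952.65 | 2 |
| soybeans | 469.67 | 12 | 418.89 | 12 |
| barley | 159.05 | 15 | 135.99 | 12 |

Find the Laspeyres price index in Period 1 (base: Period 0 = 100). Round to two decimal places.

83.31

Laspeyres price index uses base-period quantities as weights.
ΣP(Period 1)·Q(Period 0) = 10952.65×3 + 418.89×12 + 135.99×15 = 32857.95 + 5026.68 + 2039.85 = 39924.48
ΣP(Period 0)·Q(Period 0) = 13299.97×3 + 469.67×12 + 159.05×15 = 39899.91 + 5636.04 + 2385.75 = 47921.7
Index = 39924.48 / 47921.7 × 100 = 83.3119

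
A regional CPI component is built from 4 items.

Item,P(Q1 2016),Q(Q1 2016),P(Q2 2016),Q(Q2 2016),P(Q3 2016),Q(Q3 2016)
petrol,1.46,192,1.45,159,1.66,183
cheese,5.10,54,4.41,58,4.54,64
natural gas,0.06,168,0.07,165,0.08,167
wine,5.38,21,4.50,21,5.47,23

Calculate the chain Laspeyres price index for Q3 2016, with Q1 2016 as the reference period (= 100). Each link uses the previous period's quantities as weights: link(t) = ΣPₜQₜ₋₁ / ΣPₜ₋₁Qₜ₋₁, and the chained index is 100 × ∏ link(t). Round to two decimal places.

Link Q1 2016→Q2 2016:
ΣP(Q2 2016)Q(Q1 2016) = 1.45×192 + 4.41×54 + 0.07×168 + 4.50×21 = 278.4 + 238.14 + 11.76 + 94.5 = 622.8
ΣP(Q1 2016)Q(Q1 2016) = 1.46×192 + 5.10×54 + 0.06×168 + 5.38×21 = 280.32 + 275.4 + 10.08 + 112.98 = 678.78
link = 622.8/678.78 = 0.917529
Link Q2 2016→Q3 2016:
ΣP(Q3 2016)Q(Q2 2016) = 1.66×159 + 4.54×58 + 0.08×165 + 5.47×21 = 263.94 + 263.32 + 13.2 + 114.87 = 655.33
ΣP(Q2 2016)Q(Q2 2016) = 1.45×159 + 4.41×58 + 0.07×165 + 4.50×21 = 230.55 + 255.78 + 11.55 + 94.5 = 592.38
link = 655.33/592.38 = 1.106266
Chained index = 100 × 0.917529 × 1.106266 = 101.5031

101.50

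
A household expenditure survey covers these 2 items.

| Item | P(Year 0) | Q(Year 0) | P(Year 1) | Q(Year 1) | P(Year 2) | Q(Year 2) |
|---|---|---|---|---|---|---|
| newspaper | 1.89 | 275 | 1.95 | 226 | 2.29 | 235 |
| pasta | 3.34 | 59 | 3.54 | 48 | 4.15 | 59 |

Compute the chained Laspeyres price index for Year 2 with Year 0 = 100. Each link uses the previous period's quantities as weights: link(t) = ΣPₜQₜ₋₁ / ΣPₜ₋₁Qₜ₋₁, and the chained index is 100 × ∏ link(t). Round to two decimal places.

Link Year 0→Year 1:
ΣP(Year 1)Q(Year 0) = 1.95×275 + 3.54×59 = 536.25 + 208.86 = 745.11
ΣP(Year 0)Q(Year 0) = 1.89×275 + 3.34×59 = 519.75 + 197.06 = 716.81
link = 745.11/716.81 = 1.039480
Link Year 1→Year 2:
ΣP(Year 2)Q(Year 1) = 2.29×226 + 4.15×48 = 517.54 + 199.2 = 716.74
ΣP(Year 1)Q(Year 1) = 1.95×226 + 3.54×48 = 440.7 + 169.92 = 610.62
link = 716.74/610.62 = 1.173791
Chained index = 100 × 1.039480 × 1.173791 = 122.0132

122.01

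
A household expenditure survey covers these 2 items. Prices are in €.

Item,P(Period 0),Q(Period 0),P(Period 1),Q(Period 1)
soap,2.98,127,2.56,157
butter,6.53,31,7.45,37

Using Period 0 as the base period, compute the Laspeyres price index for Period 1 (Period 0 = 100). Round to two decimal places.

95.73

Laspeyres price index uses base-period quantities as weights.
ΣP(Period 1)·Q(Period 0) = 2.56×127 + 7.45×31 = 325.12 + 230.95 = 556.07
ΣP(Period 0)·Q(Period 0) = 2.98×127 + 6.53×31 = 378.46 + 202.43 = 580.89
Index = 556.07 / 580.89 × 100 = 95.7272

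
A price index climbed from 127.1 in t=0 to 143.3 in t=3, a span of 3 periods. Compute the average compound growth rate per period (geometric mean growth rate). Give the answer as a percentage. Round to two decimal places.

4.08%

Growth factor = (143.3/127.1)^(1/3) = (1.127459)^(1/3) = 1.040799
Growth rate = 1.040799 − 1 = 0.040799 = 4.0799%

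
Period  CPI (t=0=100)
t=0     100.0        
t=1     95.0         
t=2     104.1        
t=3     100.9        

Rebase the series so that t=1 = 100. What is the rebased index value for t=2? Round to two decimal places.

Rebased(t=2) = 104.1 / 95.0 × 100 = 109.5789

109.58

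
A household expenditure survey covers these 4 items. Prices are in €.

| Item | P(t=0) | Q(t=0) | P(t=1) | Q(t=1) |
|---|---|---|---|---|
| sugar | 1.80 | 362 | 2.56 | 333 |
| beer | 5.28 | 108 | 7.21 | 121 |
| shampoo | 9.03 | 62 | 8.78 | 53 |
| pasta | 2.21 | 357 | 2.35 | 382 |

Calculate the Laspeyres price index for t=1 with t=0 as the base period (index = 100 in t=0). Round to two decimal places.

Laspeyres price index uses base-period quantities as weights.
ΣP(t=1)·Q(t=0) = 2.56×362 + 7.21×108 + 8.78×62 + 2.35×357 = 926.72 + 778.68 + 544.36 + 838.95 = 3088.71
ΣP(t=0)·Q(t=0) = 1.80×362 + 5.28×108 + 9.03×62 + 2.21×357 = 651.6 + 570.24 + 559.86 + 788.97 = 2570.67
Index = 3088.71 / 2570.67 × 100 = 120.1519

120.15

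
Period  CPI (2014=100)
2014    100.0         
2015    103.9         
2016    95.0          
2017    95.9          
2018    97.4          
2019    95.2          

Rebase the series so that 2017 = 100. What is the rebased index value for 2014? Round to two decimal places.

104.28

Rebased(2014) = 100.0 / 95.9 × 100 = 104.2753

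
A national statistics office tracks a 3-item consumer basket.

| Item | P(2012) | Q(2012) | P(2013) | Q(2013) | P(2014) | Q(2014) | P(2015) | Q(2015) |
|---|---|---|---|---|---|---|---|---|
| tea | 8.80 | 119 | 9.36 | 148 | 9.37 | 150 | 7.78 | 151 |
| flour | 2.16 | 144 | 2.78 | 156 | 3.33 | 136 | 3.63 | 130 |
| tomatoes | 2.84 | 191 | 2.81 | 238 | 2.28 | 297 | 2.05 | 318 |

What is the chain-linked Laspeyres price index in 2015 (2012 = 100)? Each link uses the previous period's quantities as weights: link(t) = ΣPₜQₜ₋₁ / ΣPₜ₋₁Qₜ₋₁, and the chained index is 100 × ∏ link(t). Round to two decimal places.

95.07

Link 2012→2013:
ΣP(2013)Q(2012) = 9.36×119 + 2.78×144 + 2.81×191 = 1113.84 + 400.32 + 536.71 = 2050.87
ΣP(2012)Q(2012) = 8.80×119 + 2.16×144 + 2.84×191 = 1047.2 + 311.04 + 542.44 = 1900.68
link = 2050.87/1900.68 = 1.079019
Link 2013→2014:
ΣP(2014)Q(2013) = 9.37×148 + 3.33×156 + 2.28×238 = 1386.76 + 519.48 + 542.64 = 2448.88
ΣP(2013)Q(2013) = 9.36×148 + 2.78×156 + 2.81×238 = 1385.28 + 433.68 + 668.78 = 2487.74
link = 2448.88/2487.74 = 0.984379
Link 2014→2015:
ΣP(2015)Q(2014) = 7.78×150 + 3.63×136 + 2.05×297 = 1167 + 493.68 + 608.85 = 2269.53
ΣP(2014)Q(2014) = 9.37×150 + 3.33×136 + 2.28×297 = 1405.5 + 452.88 + 677.16 = 2535.54
link = 2269.53/2535.54 = 0.895087
Chained index = 100 × 1.079019 × 0.984379 × 0.895087 = 95.0730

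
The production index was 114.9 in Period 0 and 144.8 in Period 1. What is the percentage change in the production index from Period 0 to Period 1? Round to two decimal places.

26.02%

Change = (144.8 − 114.9) / 114.9 × 100
       = 29.9 / 114.9 × 100 = 26.0226%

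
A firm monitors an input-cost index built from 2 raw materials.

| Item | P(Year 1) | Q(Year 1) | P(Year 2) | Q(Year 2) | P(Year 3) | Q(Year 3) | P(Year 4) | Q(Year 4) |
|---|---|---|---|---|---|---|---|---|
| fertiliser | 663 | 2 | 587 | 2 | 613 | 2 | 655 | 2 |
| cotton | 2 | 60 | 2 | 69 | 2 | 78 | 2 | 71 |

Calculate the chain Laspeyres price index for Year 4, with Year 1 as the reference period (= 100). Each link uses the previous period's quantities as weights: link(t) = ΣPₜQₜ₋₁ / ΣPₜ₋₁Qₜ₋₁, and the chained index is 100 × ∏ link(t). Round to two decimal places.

Link Year 1→Year 2:
ΣP(Year 2)Q(Year 1) = 587×2 + 2×60 = 1174 + 120 = 1294
ΣP(Year 1)Q(Year 1) = 663×2 + 2×60 = 1326 + 120 = 1446
link = 1294/1446 = 0.894882
Link Year 2→Year 3:
ΣP(Year 3)Q(Year 2) = 613×2 + 2×69 = 1226 + 138 = 1364
ΣP(Year 2)Q(Year 2) = 587×2 + 2×69 = 1174 + 138 = 1312
link = 1364/1312 = 1.039634
Link Year 3→Year 4:
ΣP(Year 4)Q(Year 3) = 655×2 + 2×78 = 1310 + 156 = 1466
ΣP(Year 3)Q(Year 3) = 613×2 + 2×78 = 1226 + 156 = 1382
link = 1466/1382 = 1.060781
Chained index = 100 × 0.894882 × 1.039634 × 1.060781 = 98.6898

98.69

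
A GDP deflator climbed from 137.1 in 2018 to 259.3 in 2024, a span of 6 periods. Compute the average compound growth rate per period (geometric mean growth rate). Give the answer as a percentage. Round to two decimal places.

11.21%

Growth factor = (259.3/137.1)^(1/6) = (1.891320)^(1/6) = 1.112058
Growth rate = 1.112058 − 1 = 0.112058 = 11.2058%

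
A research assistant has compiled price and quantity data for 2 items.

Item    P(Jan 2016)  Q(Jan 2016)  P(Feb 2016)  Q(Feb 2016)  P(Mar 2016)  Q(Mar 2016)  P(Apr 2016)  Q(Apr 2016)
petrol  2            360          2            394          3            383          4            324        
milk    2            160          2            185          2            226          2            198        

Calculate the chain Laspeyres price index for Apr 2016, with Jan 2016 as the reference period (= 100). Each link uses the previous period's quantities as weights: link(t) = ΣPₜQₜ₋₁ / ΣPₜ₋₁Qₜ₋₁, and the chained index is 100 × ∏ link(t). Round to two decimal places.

Link Jan 2016→Feb 2016:
ΣP(Feb 2016)Q(Jan 2016) = 2×360 + 2×160 = 720 + 320 = 1040
ΣP(Jan 2016)Q(Jan 2016) = 2×360 + 2×160 = 720 + 320 = 1040
link = 1040/1040 = 1.000000
Link Feb 2016→Mar 2016:
ΣP(Mar 2016)Q(Feb 2016) = 3×394 + 2×185 = 1182 + 370 = 1552
ΣP(Feb 2016)Q(Feb 2016) = 2×394 + 2×185 = 788 + 370 = 1158
link = 1552/1158 = 1.340242
Link Mar 2016→Apr 2016:
ΣP(Apr 2016)Q(Mar 2016) = 4×383 + 2×226 = 1532 + 452 = 1984
ΣP(Mar 2016)Q(Mar 2016) = 3×383 + 2×226 = 1149 + 452 = 1601
link = 1984/1601 = 1.239225
Chained index = 100 × 1.000000 × 1.340242 × 1.239225 = 166.0862

166.09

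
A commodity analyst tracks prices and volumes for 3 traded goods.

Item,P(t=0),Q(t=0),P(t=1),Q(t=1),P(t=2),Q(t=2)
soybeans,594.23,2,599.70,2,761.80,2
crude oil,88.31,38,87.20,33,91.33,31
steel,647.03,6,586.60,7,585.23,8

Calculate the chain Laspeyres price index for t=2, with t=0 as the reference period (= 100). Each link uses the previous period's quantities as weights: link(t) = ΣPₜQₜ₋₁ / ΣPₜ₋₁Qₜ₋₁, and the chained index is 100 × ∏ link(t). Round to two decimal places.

Link t=0→t=1:
ΣP(t=1)Q(t=0) = 599.70×2 + 87.20×38 + 586.60×6 = 1199.4 + 3313.6 + 3519.6 = 8032.6
ΣP(t=0)Q(t=0) = 594.23×2 + 88.31×38 + 647.03×6 = 1188.46 + 3355.78 + 3882.18 = 8426.42
link = 8032.6/8426.42 = 0.953264
Link t=1→t=2:
ΣP(t=2)Q(t=1) = 761.80×2 + 91.33×33 + 585.23×7 = 1523.6 + 3013.89 + 4096.61 = 8634.1
ΣP(t=1)Q(t=1) = 599.70×2 + 87.20×33 + 586.60×7 = 1199.4 + 2877.6 + 4106.2 = 8183.2
link = 8634.1/8183.2 = 1.055101
Chained index = 100 × 0.953264 × 1.055101 = 100.5789

100.58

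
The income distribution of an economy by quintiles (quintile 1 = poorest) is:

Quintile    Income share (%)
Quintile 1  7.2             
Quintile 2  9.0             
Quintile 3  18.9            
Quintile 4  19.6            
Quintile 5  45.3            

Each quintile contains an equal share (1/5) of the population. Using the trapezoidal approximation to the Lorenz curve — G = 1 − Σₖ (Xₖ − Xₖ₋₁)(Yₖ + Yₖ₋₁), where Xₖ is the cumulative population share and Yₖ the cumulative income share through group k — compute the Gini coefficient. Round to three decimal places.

Cumulative income shares Yₖ: 0.0720, 0.1620, 0.3510, 0.5470, 1.0000
Σ (Xₖ−Xₖ₋₁)(Yₖ+Yₖ₋₁) = (1/5)(0.0720+0.0000) + (1/5)(0.1620+0.0720) + (1/5)(0.3510+0.1620) + (1/5)(0.5470+0.3510) + (1/5)(1.0000+0.5470)
  = 0.0144 + 0.0468 + 0.1026 + 0.1796 + 0.3094 = 0.6528
G = 1 − 0.6528 = 0.3472

0.347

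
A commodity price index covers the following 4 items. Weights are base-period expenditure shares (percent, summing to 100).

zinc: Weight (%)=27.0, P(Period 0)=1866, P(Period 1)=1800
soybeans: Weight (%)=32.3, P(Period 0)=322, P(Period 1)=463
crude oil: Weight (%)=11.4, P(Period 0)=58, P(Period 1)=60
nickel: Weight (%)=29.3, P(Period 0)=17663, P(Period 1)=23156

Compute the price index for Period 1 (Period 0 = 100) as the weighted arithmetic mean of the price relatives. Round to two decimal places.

122.69

zinc: 27.0 × (1800/1866) = 27.0 × 0.964630 = 26.0450
soybeans: 32.3 × (463/322) = 32.3 × 1.437888 = 46.4438
crude oil: 11.4 × (60/58) = 11.4 × 1.034483 = 11.7931
nickel: 29.3 × (23156/17663) = 29.3 × 1.310989 = 38.4120
Index = Σ wᵢ·(p₁ᵢ/p₀ᵢ) = 26.0450 + 46.4438 + 11.7931 + 38.4120 = 122.6939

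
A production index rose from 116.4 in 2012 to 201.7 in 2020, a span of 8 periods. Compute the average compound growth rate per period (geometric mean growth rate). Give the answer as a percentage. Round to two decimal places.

Growth factor = (201.7/116.4)^(1/8) = (1.732818)^(1/8) = 1.071135
Growth rate = 1.071135 − 1 = 0.071135 = 7.1135%

7.11%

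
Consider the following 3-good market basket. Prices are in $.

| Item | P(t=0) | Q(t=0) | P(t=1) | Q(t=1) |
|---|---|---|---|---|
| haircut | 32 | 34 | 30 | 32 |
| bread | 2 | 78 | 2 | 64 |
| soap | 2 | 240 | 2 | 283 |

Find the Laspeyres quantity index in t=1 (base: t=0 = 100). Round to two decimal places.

99.65

Laspeyres quantity index uses base-period prices as weights.
ΣP(t=0)·Q(t=1) = 32×32 + 2×64 + 2×283 = 1024 + 128 + 566 = 1718
ΣP(t=0)·Q(t=0) = 32×34 + 2×78 + 2×240 = 1088 + 156 + 480 = 1724
Index = 1718 / 1724 × 100 = 99.6520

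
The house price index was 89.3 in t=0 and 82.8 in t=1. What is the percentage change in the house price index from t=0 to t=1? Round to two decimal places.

-7.28%

Change = (82.8 − 89.3) / 89.3 × 100
       = -6.5 / 89.3 × 100 = -7.2788%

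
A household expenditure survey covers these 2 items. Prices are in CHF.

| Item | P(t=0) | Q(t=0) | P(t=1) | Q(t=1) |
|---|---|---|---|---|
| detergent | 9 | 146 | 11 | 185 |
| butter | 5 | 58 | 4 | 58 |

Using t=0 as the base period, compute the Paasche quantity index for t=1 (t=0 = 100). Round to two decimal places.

123.34

Paasche quantity index uses current-period prices as weights.
ΣP(t=1)·Q(t=1) = 11×185 + 4×58 = 2035 + 232 = 2267
ΣP(t=1)·Q(t=0) = 11×146 + 4×58 = 1606 + 232 = 1838
Index = 2267 / 1838 × 100 = 123.3406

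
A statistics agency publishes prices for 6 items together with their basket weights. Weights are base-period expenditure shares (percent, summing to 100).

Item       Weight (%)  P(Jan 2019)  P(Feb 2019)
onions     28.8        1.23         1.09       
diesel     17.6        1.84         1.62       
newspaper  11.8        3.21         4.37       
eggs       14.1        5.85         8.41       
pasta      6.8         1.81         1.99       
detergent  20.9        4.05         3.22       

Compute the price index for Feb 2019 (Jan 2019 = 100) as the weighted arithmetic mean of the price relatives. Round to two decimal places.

onions: 28.8 × (1.09/1.23) = 28.8 × 0.886179 = 25.5220
diesel: 17.6 × (1.62/1.84) = 17.6 × 0.880435 = 15.4957
newspaper: 11.8 × (4.37/3.21) = 11.8 × 1.361371 = 16.0642
eggs: 14.1 × (8.41/5.85) = 14.1 × 1.437607 = 20.2703
pasta: 6.8 × (1.99/1.81) = 6.8 × 1.099448 = 7.4762
detergent: 20.9 × (3.22/4.05) = 20.9 × 0.795062 = 16.6168
Index = Σ wᵢ·(p₁ᵢ/p₀ᵢ) = 25.5220 + 15.4957 + 16.0642 + 20.2703 + 7.4762 + 16.6168 = 101.4451

101.45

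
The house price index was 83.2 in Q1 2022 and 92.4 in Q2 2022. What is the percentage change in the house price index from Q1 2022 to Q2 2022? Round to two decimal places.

Change = (92.4 − 83.2) / 83.2 × 100
       = 9.2 / 83.2 × 100 = 11.0577%

11.06%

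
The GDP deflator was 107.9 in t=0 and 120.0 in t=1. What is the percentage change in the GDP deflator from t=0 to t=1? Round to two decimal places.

11.21%

Change = (120.0 − 107.9) / 107.9 × 100
       = 12.1 / 107.9 × 100 = 11.2141%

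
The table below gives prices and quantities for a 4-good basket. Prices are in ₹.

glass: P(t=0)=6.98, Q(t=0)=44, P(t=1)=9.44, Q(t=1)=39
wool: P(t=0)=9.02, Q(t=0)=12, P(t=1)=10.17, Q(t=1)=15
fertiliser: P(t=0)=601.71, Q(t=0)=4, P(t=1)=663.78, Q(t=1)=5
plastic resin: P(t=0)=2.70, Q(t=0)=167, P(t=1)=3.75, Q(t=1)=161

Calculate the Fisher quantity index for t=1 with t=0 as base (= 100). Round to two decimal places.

117.00

Laspeyres component (base-period weights):
ΣP(t=0)Q(t=1) = 6.98×39 + 9.02×15 + 601.71×5 + 2.70×161 = 272.22 + 135.3 + 3008.55 + 434.7 = 3850.77
ΣP(t=0)Q(t=0) = 6.98×44 + 9.02×12 + 601.71×4 + 2.70×167 = 307.12 + 108.24 + 2406.84 + 450.9 = 3273.1
L = 3850.77 / 3273.1 × 100 = 117.6490
Paasche component (current-period weights):
ΣP(t=1)Q(t=1) = 9.44×39 + 10.17×15 + 663.78×5 + 3.75×161 = 368.16 + 152.55 + 3318.9 + 603.75 = 4443.36
ΣP(t=1)Q(t=0) = 9.44×44 + 10.17×12 + 663.78×4 + 3.75×167 = 415.36 + 122.04 + 2655.12 + 626.25 = 3818.77
P = 4443.36 / 3818.77 × 100 = 116.3558
Fisher = √(L × P) = √(117.6490 × 116.3558) = 117.0006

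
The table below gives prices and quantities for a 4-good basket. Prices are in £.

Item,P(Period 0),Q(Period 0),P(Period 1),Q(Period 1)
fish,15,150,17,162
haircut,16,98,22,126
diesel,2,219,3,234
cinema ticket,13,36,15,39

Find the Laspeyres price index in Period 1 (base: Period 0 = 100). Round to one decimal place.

Laspeyres price index uses base-period quantities as weights.
ΣP(Period 1)·Q(Period 0) = 17×150 + 22×98 + 3×219 + 15×36 = 2550 + 2156 + 657 + 540 = 5903
ΣP(Period 0)·Q(Period 0) = 15×150 + 16×98 + 2×219 + 13×36 = 2250 + 1568 + 438 + 468 = 4724
Index = 5903 / 4724 × 100 = 124.9577

125.0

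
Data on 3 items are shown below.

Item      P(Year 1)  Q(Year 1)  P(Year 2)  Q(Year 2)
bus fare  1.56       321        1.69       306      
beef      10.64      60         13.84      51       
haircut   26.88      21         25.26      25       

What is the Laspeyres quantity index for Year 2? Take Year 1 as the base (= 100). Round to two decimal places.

99.32

Laspeyres quantity index uses base-period prices as weights.
ΣP(Year 1)·Q(Year 2) = 1.56×306 + 10.64×51 + 26.88×25 = 477.36 + 542.64 + 672 = 1692
ΣP(Year 1)·Q(Year 1) = 1.56×321 + 10.64×60 + 26.88×21 = 500.76 + 638.4 + 564.48 = 1703.64
Index = 1692 / 1703.64 × 100 = 99.3168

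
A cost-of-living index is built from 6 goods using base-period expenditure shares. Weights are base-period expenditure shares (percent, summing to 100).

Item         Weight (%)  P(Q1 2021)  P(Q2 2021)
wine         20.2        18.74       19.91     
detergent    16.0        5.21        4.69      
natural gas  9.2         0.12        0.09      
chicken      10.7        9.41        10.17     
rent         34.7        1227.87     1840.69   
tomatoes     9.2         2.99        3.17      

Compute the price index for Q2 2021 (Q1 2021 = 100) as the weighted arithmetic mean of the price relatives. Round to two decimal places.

wine: 20.2 × (19.91/18.74) = 20.2 × 1.062433 = 21.4612
detergent: 16.0 × (4.69/5.21) = 16.0 × 0.900192 = 14.4031
natural gas: 9.2 × (0.09/0.12) = 9.2 × 0.750000 = 6.9000
chicken: 10.7 × (10.17/9.41) = 10.7 × 1.080765 = 11.5642
rent: 34.7 × (1840.69/1227.87) = 34.7 × 1.499092 = 52.0185
tomatoes: 9.2 × (3.17/2.99) = 9.2 × 1.060201 = 9.7538
Index = Σ wᵢ·(p₁ᵢ/p₀ᵢ) = 21.4612 + 14.4031 + 6.9000 + 11.5642 + 52.0185 + 9.7538 = 116.1007

116.10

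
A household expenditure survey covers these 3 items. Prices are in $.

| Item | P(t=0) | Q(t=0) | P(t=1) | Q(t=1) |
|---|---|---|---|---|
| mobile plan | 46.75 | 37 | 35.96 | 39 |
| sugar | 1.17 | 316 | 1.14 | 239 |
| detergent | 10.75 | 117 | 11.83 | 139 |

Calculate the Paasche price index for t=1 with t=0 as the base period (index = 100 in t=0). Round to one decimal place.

92.3

Paasche price index uses current-period quantities as weights.
ΣP(t=1)·Q(t=1) = 35.96×39 + 1.14×239 + 11.83×139 = 1402.44 + 272.46 + 1644.37 = 3319.27
ΣP(t=0)·Q(t=1) = 46.75×39 + 1.17×239 + 10.75×139 = 1823.25 + 279.63 + 1494.25 = 3597.13
Index = 3319.27 / 3597.13 × 100 = 92.2755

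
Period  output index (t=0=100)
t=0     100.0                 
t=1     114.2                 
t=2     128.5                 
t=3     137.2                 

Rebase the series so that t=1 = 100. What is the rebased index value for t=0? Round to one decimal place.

87.6

Rebased(t=0) = 100.0 / 114.2 × 100 = 87.5657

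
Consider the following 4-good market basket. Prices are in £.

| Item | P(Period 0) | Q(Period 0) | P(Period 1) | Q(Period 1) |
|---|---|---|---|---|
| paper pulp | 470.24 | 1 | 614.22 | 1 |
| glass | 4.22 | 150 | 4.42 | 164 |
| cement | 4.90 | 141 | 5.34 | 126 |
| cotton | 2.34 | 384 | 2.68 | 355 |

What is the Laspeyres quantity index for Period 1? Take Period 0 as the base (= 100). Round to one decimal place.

96.9

Laspeyres quantity index uses base-period prices as weights.
ΣP(Period 0)·Q(Period 1) = 470.24×1 + 4.22×164 + 4.90×126 + 2.34×355 = 470.24 + 692.08 + 617.4 + 830.7 = 2610.42
ΣP(Period 0)·Q(Period 0) = 470.24×1 + 4.22×150 + 4.90×141 + 2.34×384 = 470.24 + 633 + 690.9 + 898.56 = 2692.7
Index = 2610.42 / 2692.7 × 100 = 96.9443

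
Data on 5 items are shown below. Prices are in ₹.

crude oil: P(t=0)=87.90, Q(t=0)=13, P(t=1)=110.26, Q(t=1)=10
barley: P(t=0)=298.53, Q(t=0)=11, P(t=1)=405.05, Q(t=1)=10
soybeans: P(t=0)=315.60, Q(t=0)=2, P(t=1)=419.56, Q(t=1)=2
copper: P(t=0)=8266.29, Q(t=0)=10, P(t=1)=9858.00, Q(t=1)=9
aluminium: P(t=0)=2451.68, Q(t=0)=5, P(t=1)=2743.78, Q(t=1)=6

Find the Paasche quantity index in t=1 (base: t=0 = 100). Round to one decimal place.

93.4

Paasche quantity index uses current-period prices as weights.
ΣP(t=1)·Q(t=1) = 110.26×10 + 405.05×10 + 419.56×2 + 9858.00×9 + 2743.78×6 = 1102.6 + 4050.5 + 839.12 + 88722 + 16462.68 = 111176.9
ΣP(t=1)·Q(t=0) = 110.26×13 + 405.05×11 + 419.56×2 + 9858.00×10 + 2743.78×5 = 1433.38 + 4455.55 + 839.12 + 98580 + 13718.9 = 119026.95
Index = 111176.9 / 119026.95 × 100 = 93.4048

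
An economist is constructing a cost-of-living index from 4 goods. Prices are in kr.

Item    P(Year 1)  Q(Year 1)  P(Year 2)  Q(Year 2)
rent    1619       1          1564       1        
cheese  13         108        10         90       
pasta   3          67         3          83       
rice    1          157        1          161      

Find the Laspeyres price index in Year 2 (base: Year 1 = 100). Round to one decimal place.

88.8

Laspeyres price index uses base-period quantities as weights.
ΣP(Year 2)·Q(Year 1) = 1564×1 + 10×108 + 3×67 + 1×157 = 1564 + 1080 + 201 + 157 = 3002
ΣP(Year 1)·Q(Year 1) = 1619×1 + 13×108 + 3×67 + 1×157 = 1619 + 1404 + 201 + 157 = 3381
Index = 3002 / 3381 × 100 = 88.7903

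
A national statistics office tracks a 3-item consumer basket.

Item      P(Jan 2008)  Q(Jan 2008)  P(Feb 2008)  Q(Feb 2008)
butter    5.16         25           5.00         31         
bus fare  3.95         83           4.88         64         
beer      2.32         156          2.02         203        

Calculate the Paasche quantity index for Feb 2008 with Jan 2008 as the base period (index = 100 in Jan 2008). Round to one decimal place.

Paasche quantity index uses current-period prices as weights.
ΣP(Feb 2008)·Q(Feb 2008) = 5.00×31 + 4.88×64 + 2.02×203 = 155 + 312.32 + 410.06 = 877.38
ΣP(Feb 2008)·Q(Jan 2008) = 5.00×25 + 4.88×83 + 2.02×156 = 125 + 405.04 + 315.12 = 845.16
Index = 877.38 / 845.16 × 100 = 103.8123

103.8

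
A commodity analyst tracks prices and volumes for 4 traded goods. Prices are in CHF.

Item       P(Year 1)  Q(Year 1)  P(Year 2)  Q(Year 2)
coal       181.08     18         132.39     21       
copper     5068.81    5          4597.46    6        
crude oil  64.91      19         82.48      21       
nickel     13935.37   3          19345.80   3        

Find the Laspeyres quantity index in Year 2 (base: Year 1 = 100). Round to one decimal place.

108.0

Laspeyres quantity index uses base-period prices as weights.
ΣP(Year 1)·Q(Year 2) = 181.08×21 + 5068.81×6 + 64.91×21 + 13935.37×3 = 3802.68 + 30412.86 + 1363.11 + 41806.11 = 77384.76
ΣP(Year 1)·Q(Year 1) = 181.08×18 + 5068.81×5 + 64.91×19 + 13935.37×3 = 3259.44 + 25344.05 + 1233.29 + 41806.11 = 71642.89
Index = 77384.76 / 71642.89 × 100 = 108.0146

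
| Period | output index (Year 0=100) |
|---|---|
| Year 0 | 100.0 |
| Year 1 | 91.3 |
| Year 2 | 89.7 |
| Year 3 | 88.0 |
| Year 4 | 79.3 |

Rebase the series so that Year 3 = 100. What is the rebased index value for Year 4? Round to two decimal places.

90.11

Rebased(Year 4) = 79.3 / 88.0 × 100 = 90.1136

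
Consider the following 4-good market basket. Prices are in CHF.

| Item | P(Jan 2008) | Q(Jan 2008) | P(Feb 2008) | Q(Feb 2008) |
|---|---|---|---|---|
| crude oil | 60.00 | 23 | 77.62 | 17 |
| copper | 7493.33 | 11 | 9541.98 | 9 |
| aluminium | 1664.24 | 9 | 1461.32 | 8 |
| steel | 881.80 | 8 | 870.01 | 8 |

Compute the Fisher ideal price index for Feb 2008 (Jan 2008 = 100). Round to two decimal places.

119.51

Laspeyres component (base-period weights):
ΣP(Feb 2008)Q(Jan 2008) = 77.62×23 + 9541.98×11 + 1461.32×9 + 870.01×8 = 1785.26 + 104961.78 + 13151.88 + 6960.08 = 126859
ΣP(Jan 2008)Q(Jan 2008) = 60.00×23 + 7493.33×11 + 1664.24×9 + 881.80×8 = 1380 + 82426.63 + 14978.16 + 7054.4 = 105839.19
L = 126859 / 105839.19 × 100 = 119.8601
Paasche component (current-period weights):
ΣP(Feb 2008)Q(Feb 2008) = 77.62×17 + 9541.98×9 + 1461.32×8 + 870.01×8 = 1319.54 + 85877.82 + 11690.56 + 6960.08 = 105848
ΣP(Jan 2008)Q(Feb 2008) = 60.00×17 + 7493.33×9 + 1664.24×8 + 881.80×8 = 1020 + 67439.97 + 13313.92 + 7054.4 = 88828.29
P = 105848 / 88828.29 × 100 = 119.1602
Fisher = √(L × P) = √(119.8601 × 119.1602) = 119.5097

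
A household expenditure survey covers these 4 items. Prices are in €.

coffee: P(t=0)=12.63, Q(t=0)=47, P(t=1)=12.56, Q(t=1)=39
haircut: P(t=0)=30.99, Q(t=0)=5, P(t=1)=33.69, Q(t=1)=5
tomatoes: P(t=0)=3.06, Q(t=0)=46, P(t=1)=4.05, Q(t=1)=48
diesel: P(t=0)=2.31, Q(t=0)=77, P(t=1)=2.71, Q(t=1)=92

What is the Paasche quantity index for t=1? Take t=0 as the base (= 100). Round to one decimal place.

Paasche quantity index uses current-period prices as weights.
ΣP(t=1)·Q(t=1) = 12.56×39 + 33.69×5 + 4.05×48 + 2.71×92 = 489.84 + 168.45 + 194.4 + 249.32 = 1102.01
ΣP(t=1)·Q(t=0) = 12.56×47 + 33.69×5 + 4.05×46 + 2.71×77 = 590.32 + 168.45 + 186.3 + 208.67 = 1153.74
Index = 1102.01 / 1153.74 × 100 = 95.5163

95.5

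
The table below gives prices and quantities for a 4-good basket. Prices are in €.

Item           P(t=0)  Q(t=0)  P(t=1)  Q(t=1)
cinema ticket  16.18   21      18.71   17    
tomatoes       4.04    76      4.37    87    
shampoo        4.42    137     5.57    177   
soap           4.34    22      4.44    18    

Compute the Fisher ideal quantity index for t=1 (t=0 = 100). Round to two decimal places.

110.78

Laspeyres component (base-period weights):
ΣP(t=0)Q(t=1) = 16.18×17 + 4.04×87 + 4.42×177 + 4.34×18 = 275.06 + 351.48 + 782.34 + 78.12 = 1487
ΣP(t=0)Q(t=0) = 16.18×21 + 4.04×76 + 4.42×137 + 4.34×22 = 339.78 + 307.04 + 605.54 + 95.48 = 1347.84
L = 1487 / 1347.84 × 100 = 110.3247
Paasche component (current-period weights):
ΣP(t=1)Q(t=1) = 18.71×17 + 4.37×87 + 5.57×177 + 4.44×18 = 318.07 + 380.19 + 985.89 + 79.92 = 1764.07
ΣP(t=1)Q(t=0) = 18.71×21 + 4.37×76 + 5.57×137 + 4.44×22 = 392.91 + 332.12 + 763.09 + 97.68 = 1585.8
P = 1764.07 / 1585.8 × 100 = 111.2416
Fisher = √(L × P) = √(110.3247 × 111.2416) = 110.7822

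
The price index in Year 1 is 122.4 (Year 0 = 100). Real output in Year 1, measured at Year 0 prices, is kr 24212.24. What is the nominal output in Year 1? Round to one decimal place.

29635.8

Nominal = Real × (Index/100) = 24212.24 × (122.4/100)
        = 24212.24 × 1.224 = 29635.7818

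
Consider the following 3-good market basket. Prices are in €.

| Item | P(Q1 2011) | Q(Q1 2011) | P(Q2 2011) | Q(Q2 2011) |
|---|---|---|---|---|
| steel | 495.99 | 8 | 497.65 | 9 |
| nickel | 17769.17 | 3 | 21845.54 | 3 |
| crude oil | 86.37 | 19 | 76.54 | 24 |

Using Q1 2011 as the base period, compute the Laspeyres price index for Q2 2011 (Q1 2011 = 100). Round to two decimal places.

Laspeyres price index uses base-period quantities as weights.
ΣP(Q2 2011)·Q(Q1 2011) = 497.65×8 + 21845.54×3 + 76.54×19 = 3981.2 + 65536.62 + 1454.26 = 70972.08
ΣP(Q1 2011)·Q(Q1 2011) = 495.99×8 + 17769.17×3 + 86.37×19 = 3967.92 + 53307.51 + 1641.03 = 58916.46
Index = 70972.08 / 58916.46 × 100 = 120.4622

120.46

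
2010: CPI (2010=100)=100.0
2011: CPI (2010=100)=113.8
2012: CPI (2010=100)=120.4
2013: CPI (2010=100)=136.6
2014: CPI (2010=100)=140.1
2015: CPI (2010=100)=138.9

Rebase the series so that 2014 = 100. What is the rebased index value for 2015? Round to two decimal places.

Rebased(2015) = 138.9 / 140.1 × 100 = 99.1435

99.14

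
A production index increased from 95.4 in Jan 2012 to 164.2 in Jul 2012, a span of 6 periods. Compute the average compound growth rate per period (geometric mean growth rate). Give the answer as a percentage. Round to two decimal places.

9.47%

Growth factor = (164.2/95.4)^(1/6) = (1.721174)^(1/6) = 1.094723
Growth rate = 1.094723 − 1 = 0.094723 = 9.4723%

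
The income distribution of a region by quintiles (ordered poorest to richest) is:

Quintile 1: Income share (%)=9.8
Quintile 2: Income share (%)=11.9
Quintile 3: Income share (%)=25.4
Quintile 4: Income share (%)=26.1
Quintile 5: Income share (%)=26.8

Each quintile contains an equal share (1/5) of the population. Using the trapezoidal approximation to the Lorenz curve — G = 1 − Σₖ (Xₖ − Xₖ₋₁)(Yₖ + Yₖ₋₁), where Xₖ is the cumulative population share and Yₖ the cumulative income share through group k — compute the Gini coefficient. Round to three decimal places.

Cumulative income shares Yₖ: 0.0980, 0.2170, 0.4710, 0.7320, 1.0000
Σ (Xₖ−Xₖ₋₁)(Yₖ+Yₖ₋₁) = (1/5)(0.0980+0.0000) + (1/5)(0.2170+0.0980) + (1/5)(0.4710+0.2170) + (1/5)(0.7320+0.4710) + (1/5)(1.0000+0.7320)
  = 0.0196 + 0.0630 + 0.1376 + 0.2406 + 0.3464 = 0.8072
G = 1 − 0.8072 = 0.1928

0.193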